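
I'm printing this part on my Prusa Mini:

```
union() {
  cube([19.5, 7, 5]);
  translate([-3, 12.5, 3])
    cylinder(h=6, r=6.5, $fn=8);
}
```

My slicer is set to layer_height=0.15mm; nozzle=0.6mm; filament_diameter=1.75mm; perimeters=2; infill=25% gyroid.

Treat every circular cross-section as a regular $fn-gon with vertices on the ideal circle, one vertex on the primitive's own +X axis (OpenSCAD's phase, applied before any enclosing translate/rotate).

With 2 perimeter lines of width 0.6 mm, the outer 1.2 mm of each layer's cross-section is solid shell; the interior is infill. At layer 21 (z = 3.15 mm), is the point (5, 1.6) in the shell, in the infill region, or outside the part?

infill

At z = 3.15 mm: the cube (footprint 19.5×7) is included at this height; the cylinder at (-3, 12.5): section is a regular 8-gon, circumradius r=6.5; Merging all regions: the 2 present regions are separate (no shared area or edge), so areas and boundary lengths simply add and each stays a separate island — 2 connected regions. Overall, the cross-section has 2 separate islands. The nearest boundary edge runs (19.50, 0.00)→(0.00, 0.00); distance from the point to it = 1.60 mm. (Shell/infill is judged within the island containing the point — the largest one.) The point is inside the cross-section and 1.60 mm from the nearest boundary — more than the 1.2 mm shell width (2 × 0.6), so it's in the infill interior.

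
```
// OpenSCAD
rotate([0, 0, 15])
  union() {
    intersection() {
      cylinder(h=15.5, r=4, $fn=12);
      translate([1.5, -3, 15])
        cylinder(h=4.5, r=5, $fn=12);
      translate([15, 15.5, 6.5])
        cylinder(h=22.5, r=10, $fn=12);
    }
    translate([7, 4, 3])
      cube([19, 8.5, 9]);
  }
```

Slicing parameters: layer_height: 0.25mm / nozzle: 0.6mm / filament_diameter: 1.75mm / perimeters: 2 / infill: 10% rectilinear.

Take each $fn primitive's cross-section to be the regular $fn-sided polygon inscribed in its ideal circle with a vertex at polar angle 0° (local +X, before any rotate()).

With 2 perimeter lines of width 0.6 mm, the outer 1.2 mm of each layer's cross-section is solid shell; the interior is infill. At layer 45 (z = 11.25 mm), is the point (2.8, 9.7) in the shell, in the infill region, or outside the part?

At z = 11.25 mm: the r=4 cylinder contributes a regular 12-gon of circumradius 4; the cylinder at (1.5, -3) is not intersected at this z (z outside [15, 19.5]); the r=10 cylinder at (15, 15.5) contributes a regular 12-gon of circumradius 10; After intersecting: at least one operand is absent at this height, so nothing remains; the 19×8.5 cube at (7, 4) contributes its full rectangle; Combining (union): only the 19×8.5 cube at (7, 4) is present, so the union is just that shape — 1 connected region; (whole slice rotated 15° about Z — lengths, areas and connectivity unchanged). Overall, the cross-section is a single solid region. Undo the 15° rotation: the query point maps to (5.215, 8.645) in the un-rotated model frame. The nearest boundary edge runs (7.00, 12.50)→(7.00, 4.00); distance from the point to it = 1.78 mm. The point is not inside any of the regions above, so it lies outside the cross-section (1.78 mm from the nearest boundary).

outside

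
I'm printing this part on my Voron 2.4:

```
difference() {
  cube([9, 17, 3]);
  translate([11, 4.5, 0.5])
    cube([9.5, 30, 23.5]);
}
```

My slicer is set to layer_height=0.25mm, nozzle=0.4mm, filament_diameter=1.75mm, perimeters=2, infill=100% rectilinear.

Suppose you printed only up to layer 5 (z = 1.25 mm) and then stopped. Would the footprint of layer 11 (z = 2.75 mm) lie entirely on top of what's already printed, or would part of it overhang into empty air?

Compare the two slices. At z = 1.25: the cube (footprint 9×17) is included at this height (area 153.00 mm²); the cube at (11, 4.5) (footprint 9.5×30) is included at this height (area 285.00 mm²); Taking the first minus the rest: starting from the 9×17 cube (153.00 mm²), the 9.5×30 cube at (11, 4.5) misses the remaining region (no effect) — area = 153.00 mm². At z = 2.75: the cube is present — its section is the full 9×17 rectangle (area 153.00 mm²); the cube at (11, 4.5) is present — its section is the full 9.5×30 rectangle (area 285.00 mm²); Taking the first minus the rest: starting from the 9×17 cube (153.00 mm²), the 9.5×30 cube at (11, 4.5) misses the remaining region (no effect) — area = 153.00 mm². Checking containment: the cross-section at z = 2.75 is a subset of the cross-section at z = 1.25.

entirely on top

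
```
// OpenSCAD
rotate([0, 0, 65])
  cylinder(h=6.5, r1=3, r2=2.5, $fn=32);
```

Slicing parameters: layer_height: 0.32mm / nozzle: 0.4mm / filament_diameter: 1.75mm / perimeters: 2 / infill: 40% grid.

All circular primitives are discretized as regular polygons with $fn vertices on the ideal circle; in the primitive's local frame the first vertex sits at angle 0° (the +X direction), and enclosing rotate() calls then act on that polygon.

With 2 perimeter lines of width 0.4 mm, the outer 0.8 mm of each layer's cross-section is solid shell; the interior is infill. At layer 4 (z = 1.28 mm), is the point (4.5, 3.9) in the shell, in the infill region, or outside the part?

outside

At z = 1.28 mm: the cone: at t=0.197 of its height the radius interpolates to r₁+(r₂−r₁)t = 2.902, giving a regular 32-gon of that circumradius; (whole slice rotated 65° about Z — lengths, areas and connectivity unchanged). Overall, the cross-section is a single solid region. Undo the 65° rotation: the query point maps to (5.436, -2.430) in the un-rotated model frame. The nearest boundary edge runs (2.41, -1.61)→(2.68, -1.11); distance from the point to it = 3.06 mm. The point is not inside any of the regions above, so it lies outside the cross-section (3.06 mm from the nearest boundary).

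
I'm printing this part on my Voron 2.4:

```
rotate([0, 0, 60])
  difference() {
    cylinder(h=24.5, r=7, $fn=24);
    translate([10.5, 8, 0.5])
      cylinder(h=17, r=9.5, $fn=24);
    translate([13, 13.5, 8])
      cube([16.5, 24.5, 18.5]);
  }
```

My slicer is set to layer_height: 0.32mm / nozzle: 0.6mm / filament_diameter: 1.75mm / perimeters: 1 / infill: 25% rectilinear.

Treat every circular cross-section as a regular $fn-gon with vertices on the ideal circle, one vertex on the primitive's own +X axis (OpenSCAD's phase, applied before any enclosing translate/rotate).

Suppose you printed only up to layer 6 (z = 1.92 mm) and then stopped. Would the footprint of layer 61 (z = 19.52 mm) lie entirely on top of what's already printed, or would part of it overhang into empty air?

part overhangs

Compare the two slices. At z = 1.92: the r=7 cylinder gives a regular 24-gon of circumradius 7 (constant along its height) (area = (24/2)·7.000²·sin(360°/24) = 152.19 mm²); the r=9.5 cylinder at (10.5, 8) gives a regular 24-gon of circumradius 9.5 (constant along its height) (area = (24/2)·9.500²·sin(360°/24) = 280.30 mm²); the cube at (13, 13.5) is not intersected at this z (z outside [8, 26.5]); Subtracting the remaining from the first: starting from the r=7 cylinder (152.19 mm²), the r=9.5 cylinder at (10.5, 8) partially overlaps it — only the 20.95 mm² overlap (of its 280.30 mm²) is removed, clipping the outline — area = 131.24 mm²; (rotated 60° about Z; rotation is an isometry so areas/perimeters/island counts are preserved). At z = 19.52: the cylinder: section is a regular 24-gon, circumradius r=7 (area = (24/2)·7.000²·sin(360°/24) = 152.19 mm²); the cylinder at (10.5, 8) is not intersected at this z (z outside [0.5, 17.5]); the cube at (13, 13.5) is present — its section is the full 16.5×24.5 rectangle (area 404.25 mm²); Taking the first minus the rest: starting from the r=7 cylinder (152.19 mm²), the 16.5×24.5 cube at (13, 13.5) misses the remaining region (no effect) — area = 152.19 mm²; (whole slice rotated 60° about Z — lengths, areas and connectivity unchanged). Checking containment: at z = 19.52 the cross-section extends beyond the z = 1.92 cross-section by about 20.95 mm².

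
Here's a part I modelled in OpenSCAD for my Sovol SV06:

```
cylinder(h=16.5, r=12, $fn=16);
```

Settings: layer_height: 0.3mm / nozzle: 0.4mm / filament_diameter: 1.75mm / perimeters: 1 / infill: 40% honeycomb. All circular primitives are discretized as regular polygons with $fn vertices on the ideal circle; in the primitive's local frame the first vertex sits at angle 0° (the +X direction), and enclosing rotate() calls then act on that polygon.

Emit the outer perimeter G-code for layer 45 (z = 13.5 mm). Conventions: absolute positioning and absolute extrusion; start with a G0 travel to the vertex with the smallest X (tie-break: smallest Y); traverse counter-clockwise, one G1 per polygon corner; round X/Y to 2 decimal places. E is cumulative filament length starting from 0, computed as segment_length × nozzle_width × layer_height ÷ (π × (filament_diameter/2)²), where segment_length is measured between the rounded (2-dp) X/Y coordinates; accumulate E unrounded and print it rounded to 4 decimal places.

G0 X-12.00 Y0.00 Z13.50
G1 X-11.09 Y-4.59 E0.2335
G1 X-8.49 Y-8.49 E0.4673
G1 X-4.59 Y-11.09 E0.7011
G1 X0.00 Y-12.00 E0.9346
G1 X4.59 Y-11.09 E1.1681
G1 X8.49 Y-8.49 E1.4019
G1 X11.09 Y-4.59 E1.6357
G1 X12.00 Y0.00 E1.8692
G1 X11.09 Y4.59 E2.1027
G1 X8.49 Y8.49 E2.3365
G1 X4.59 Y11.09 E2.5703
G1 X0.00 Y12.00 E2.8038
G1 X-4.59 Y11.09 E3.0372
G1 X-8.49 Y8.49 E3.2711
G1 X-11.09 Y4.59 E3.5049
G1 X-12.00 Y0.00 E3.7384

At z = 13.5 mm: the r=12 cylinder contributes a regular 16-gon of circumradius 12. The outline is a single polygon with 16 vertices. Extrusion per mm of travel: 0.4 × 0.3 / (π × 0.875²) = 0.049890. Accumulating E over each segment gives final E = 3.7384.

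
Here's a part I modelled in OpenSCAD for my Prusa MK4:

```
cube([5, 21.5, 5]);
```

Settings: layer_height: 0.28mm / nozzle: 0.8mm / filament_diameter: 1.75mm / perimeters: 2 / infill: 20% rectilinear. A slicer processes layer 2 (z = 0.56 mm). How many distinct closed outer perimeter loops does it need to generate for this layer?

At z = 0.56 mm: the cube (footprint 5×21.5) is included at this height. The result has 1 disconnected region.

1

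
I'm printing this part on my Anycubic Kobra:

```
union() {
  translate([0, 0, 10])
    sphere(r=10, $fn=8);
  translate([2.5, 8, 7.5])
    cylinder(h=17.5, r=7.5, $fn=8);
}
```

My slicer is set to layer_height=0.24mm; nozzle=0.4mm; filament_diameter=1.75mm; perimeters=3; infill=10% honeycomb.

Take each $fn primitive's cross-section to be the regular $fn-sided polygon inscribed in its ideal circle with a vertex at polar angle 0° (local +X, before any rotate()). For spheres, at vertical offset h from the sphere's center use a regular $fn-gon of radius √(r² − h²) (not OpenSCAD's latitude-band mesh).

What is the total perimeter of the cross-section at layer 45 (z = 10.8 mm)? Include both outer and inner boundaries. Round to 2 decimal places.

At z = 10.8 mm: the r=10 sphere slices to a regular 8-gon of circumradius 9.968 (√(r²−h²) with h=0.8 from center) (perimeter = 2·8·9.968·sin(180°/8) = 61.03 mm); the cylinder at (2.5, 8): section is a regular 8-gon, circumradius r=7.5 (perimeter = 2·8·7.500·sin(180°/8) = 45.92 mm); Merging all regions: the regions partially overlap (shared area 81.23 mm²), so the edge portions inside another operand are dropped and the merged outline is re-measured after clipping — boundary = 72.12 mm. Overall, the cross-section is a single solid region. Total boundary length (outer) = 72.12 mm.

72.12 mm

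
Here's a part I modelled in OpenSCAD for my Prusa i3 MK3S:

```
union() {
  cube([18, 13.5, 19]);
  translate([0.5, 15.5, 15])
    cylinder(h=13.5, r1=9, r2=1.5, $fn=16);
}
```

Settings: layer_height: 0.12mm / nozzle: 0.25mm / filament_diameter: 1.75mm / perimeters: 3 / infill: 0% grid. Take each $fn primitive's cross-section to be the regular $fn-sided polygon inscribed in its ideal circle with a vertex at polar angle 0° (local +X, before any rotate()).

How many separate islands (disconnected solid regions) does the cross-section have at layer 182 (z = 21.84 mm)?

1

At z = 21.84 mm: the cube is absent (z outside [0, 19]); the cone at (0.5, 15.5) contributes a regular 16-gon of circumradius 5.200 (interpolated between r1=9 and r2=1.5 at t=0.507); Merging all regions: only the cone at (0.5, 15.5) is present, so the union is just that shape — 1 connected region. Overall, the cross-section is a single solid region. Island count = 1.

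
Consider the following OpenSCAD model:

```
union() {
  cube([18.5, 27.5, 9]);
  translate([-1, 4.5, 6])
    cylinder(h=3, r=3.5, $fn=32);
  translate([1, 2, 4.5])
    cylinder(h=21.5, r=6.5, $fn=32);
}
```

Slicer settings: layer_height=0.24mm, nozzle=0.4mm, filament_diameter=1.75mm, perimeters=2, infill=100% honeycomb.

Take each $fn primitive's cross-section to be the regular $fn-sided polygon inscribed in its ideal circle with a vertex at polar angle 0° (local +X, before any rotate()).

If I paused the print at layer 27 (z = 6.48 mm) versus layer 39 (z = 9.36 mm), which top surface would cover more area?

Layer 27 (z = 6.48): the 18.5×27.5 cube contributes its full rectangle (area 508.75 mm²); the r=3.5 cylinder at (-1, 4.5) gives a regular 32-gon of circumradius 3.5 (constant along its height) (area = (32/2)·3.500²·sin(360°/32) = 38.24 mm²); the r=6.5 cylinder at (1, 2) gives a regular 32-gon of circumradius 6.5 (constant along its height) (area = (32/2)·6.500²·sin(360°/32) = 131.88 mm²); Merging all regions: the regions partially overlap — summed areas 678.87 mm² minus the doubly-counted overlap 91.92 mm² gives 586.95 mm² — area = 586.95 mm². So its area = 586.95 mm². Layer 39 (z = 9.36): the cube is not intersected at this z (z outside [0, 9]); the cylinder at (-1, 4.5) is not intersected at this z (z outside [6, 9]); the r=6.5 cylinder at (1, 2) contributes a regular 32-gon of circumradius 6.5 (area = (32/2)·6.500²·sin(360°/32) = 131.88 mm²); Combining (union): only the r=6.5 cylinder at (1, 2) is present, so the union is just that shape — area = 131.88 mm². So its area = 131.88 mm². Layer 27 is larger (586.95 vs 131.88 mm²).

layer 27 (z = 6.48 mm)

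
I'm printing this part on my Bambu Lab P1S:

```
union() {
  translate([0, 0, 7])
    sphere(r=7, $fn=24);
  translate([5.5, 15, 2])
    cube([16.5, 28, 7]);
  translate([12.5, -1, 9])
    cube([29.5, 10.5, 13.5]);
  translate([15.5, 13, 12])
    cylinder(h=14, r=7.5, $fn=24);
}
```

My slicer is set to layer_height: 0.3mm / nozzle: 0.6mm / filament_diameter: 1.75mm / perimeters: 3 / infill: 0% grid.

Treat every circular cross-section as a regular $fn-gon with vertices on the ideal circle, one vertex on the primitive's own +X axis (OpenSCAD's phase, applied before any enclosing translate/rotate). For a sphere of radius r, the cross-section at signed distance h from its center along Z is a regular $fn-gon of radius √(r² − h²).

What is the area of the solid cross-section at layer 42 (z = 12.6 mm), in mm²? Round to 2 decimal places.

509.42 mm²

At z = 12.6 mm: the r=7 sphere contributes a regular 24-gon of circumradius √(7²−5.6²) = 4.200 (area = (24/2)·4.200²·sin(360°/24) = 54.79 mm²); the cube at (5.5, 15) is not intersected at this z (z outside [2, 9]); the cube at (12.5, -1) (footprint 29.5×10.5) is included at this height (area 309.75 mm²); the cylinder at (15.5, 13): section is a regular 24-gon, circumradius r=7.5 (area = (24/2)·7.500²·sin(360°/24) = 174.70 mm²); Combining (union): the regions partially overlap — summed areas 539.24 mm² minus the doubly-counted overlap 29.82 mm² gives 509.42 mm² — area = 509.42 mm². Overall, the cross-section has 2 separate islands. Net area = 509.42 mm².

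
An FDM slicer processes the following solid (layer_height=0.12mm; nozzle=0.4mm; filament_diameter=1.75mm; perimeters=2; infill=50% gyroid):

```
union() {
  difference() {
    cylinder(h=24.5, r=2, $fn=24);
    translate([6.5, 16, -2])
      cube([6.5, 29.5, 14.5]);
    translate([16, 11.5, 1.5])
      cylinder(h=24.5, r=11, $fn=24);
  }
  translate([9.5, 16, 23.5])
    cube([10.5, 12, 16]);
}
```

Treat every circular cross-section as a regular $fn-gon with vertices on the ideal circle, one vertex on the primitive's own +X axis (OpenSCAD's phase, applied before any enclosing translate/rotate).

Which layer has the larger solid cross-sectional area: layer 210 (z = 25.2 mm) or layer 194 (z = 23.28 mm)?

layer 210 (z = 25.2 mm)

Layer 210 (z = 25.2): the cylinder is not intersected at this z (z outside [0, 24.5]); the cube at (6.5, 16) is not intersected at this z (z outside [-2, 12.5]); the r=11 cylinder at (16, 11.5) contributes a regular 24-gon of circumradius 11 (area = (24/2)·11.000²·sin(360°/24) = 375.81 mm²); Taking the first minus the rest: the first operand is absent here, so nothing remains; the cube at (9.5, 16) is present — its section is the full 10.5×12 rectangle (area 126.00 mm²); Merging all regions: only the 10.5×12 cube at (9.5, 16) is present, so the union is just that shape — area = 126.00 mm². So its area = 126.00 mm². Layer 194 (z = 23.28): the cylinder: section is a regular 24-gon, circumradius r=2 (area = (24/2)·2.000²·sin(360°/24) = 12.42 mm²); the cube at (6.5, 16) is not intersected at this z (z outside [-2, 12.5]); the r=11 cylinder at (16, 11.5) contributes a regular 24-gon of circumradius 11 (area = (24/2)·11.000²·sin(360°/24) = 375.81 mm²); Subtracting the remaining from the first: starting from the r=2 cylinder (12.42 mm²), the r=11 cylinder at (16, 11.5) misses the remaining region (no effect) — area = 12.42 mm²; the cube at (9.5, 16) is absent (z outside [23.5, 39.5]); Combining (union): only the result so far is present, so the union is just that shape — area = 12.42 mm². So its area = 12.42 mm². Layer 210 is larger (126.00 vs 12.42 mm²).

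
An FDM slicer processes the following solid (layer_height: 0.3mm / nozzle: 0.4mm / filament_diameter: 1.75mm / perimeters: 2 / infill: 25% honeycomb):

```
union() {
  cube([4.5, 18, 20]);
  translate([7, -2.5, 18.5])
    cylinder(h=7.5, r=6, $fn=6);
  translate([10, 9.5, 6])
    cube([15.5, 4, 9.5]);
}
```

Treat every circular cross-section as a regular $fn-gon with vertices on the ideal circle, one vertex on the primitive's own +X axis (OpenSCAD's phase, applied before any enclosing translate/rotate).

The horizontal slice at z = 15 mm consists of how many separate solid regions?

2

At z = 15 mm: the cube is present — its section is the full 4.5×18 rectangle; the cylinder at (7, -2.5) is absent (z outside [18.5, 26]); the cube at (10, 9.5) (footprint 15.5×4) is included at this height; Taking the union: the 2 present regions are separate (no shared area or edge), so areas and boundary lengths simply add and each stays a separate island — 2 connected regions. The result has 2 disconnected regions.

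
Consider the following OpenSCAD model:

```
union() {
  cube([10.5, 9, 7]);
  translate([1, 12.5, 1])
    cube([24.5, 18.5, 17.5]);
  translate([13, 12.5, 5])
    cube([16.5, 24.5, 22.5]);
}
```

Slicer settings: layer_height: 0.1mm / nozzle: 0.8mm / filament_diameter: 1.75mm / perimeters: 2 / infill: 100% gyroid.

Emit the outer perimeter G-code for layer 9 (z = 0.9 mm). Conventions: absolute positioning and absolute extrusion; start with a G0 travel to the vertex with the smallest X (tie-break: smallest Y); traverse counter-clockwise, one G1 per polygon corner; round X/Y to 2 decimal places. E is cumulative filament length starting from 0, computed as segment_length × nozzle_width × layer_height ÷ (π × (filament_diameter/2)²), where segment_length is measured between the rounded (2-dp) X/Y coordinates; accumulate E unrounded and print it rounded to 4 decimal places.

G0 X0.00 Y0.00 Z0.90
G1 X10.50 Y0.00 E0.3492
G1 X10.50 Y9.00 E0.6486
G1 X0.00 Y9.00 E0.9978
G1 X0.00 Y0.00 E1.2971

At z = 0.9 mm: the 10.5×9 cube contributes its full rectangle; the cube at (1, 12.5) is not intersected at this z (z outside [1, 18.5]); the cube at (13, 12.5) does not reach this height (z outside [5, 27.5]); Combining (union): only the 10.5×9 cube is present, so the union is just that shape — 1 connected region. The outline is a single polygon with 4 vertices. Extrusion per mm of travel: 0.8 × 0.1 / (π × 0.875²) = 0.033260. Accumulating E over each segment gives final E = 1.2971.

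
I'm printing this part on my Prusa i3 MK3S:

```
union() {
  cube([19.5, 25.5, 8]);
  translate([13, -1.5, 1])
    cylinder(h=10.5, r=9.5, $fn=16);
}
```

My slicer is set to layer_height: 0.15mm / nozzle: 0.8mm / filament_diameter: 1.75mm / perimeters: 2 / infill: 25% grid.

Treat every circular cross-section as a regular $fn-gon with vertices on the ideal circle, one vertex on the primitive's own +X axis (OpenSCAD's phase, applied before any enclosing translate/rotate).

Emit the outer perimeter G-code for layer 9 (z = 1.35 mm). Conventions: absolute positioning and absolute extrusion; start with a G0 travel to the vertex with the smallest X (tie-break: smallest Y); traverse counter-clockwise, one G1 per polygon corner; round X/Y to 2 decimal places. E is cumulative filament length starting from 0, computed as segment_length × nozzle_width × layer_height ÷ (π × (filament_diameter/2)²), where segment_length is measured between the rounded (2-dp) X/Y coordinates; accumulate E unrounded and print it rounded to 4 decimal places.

G0 X0.00 Y0.00 Z1.35
G1 X3.80 Y0.00 E0.1896
G1 X3.50 Y-1.50 E0.2659
G1 X4.22 Y-5.14 E0.4510
G1 X6.28 Y-8.22 E0.6359
G1 X9.36 Y-10.28 E0.8207
G1 X13.00 Y-11.00 E1.0059
G1 X16.64 Y-10.28 E1.1910
G1 X19.72 Y-8.22 E1.3758
G1 X21.78 Y-5.14 E1.5607
G1 X22.50 Y-1.50 E1.7458
G1 X21.78 Y2.14 E1.9309
G1 X19.72 Y5.22 E2.1158
G1 X19.50 Y5.36 E2.1288
G1 X19.50 Y25.50 E3.1336
G1 X0.00 Y25.50 E4.1065
G1 X0.00 Y0.00 E5.3787

At z = 1.35 mm: the cube (footprint 19.5×25.5) is included at this height; the r=9.5 cylinder at (13, -1.5) contributes a regular 16-gon of circumradius 9.5; Combining (union): the regions partially overlap (shared area 100.92 mm²), so overlapping operands fuse into one piece — 1 connected region. The outline is a single polygon with 16 vertices. Extrusion per mm of travel: 0.8 × 0.15 / (π × 0.875²) = 0.049890. Accumulating E over each segment gives final E = 5.3787.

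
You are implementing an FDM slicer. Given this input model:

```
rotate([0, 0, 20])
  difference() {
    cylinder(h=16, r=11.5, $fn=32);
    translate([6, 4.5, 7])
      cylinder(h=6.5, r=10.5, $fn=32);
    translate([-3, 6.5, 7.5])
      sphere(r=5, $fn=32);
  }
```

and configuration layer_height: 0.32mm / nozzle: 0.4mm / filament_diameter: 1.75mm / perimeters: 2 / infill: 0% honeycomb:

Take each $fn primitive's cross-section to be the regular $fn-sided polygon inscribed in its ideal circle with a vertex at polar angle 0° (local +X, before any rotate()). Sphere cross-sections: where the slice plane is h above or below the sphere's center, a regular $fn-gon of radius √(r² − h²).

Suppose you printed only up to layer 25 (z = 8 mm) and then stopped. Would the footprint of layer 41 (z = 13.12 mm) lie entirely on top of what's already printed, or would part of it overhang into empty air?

part overhangs

Compare the two slices. At z = 8: the cylinder: section is a regular 32-gon, circumradius r=11.5 (area = (32/2)·11.500²·sin(360°/32) = 412.81 mm²); the cylinder at (6, 4.5): section is a regular 32-gon, circumradius r=10.5 (area = (32/2)·10.500²·sin(360°/32) = 344.14 mm²); the r=5 sphere at (-3, 6.5) contributes a regular 32-gon of circumradius √(5²−0.5²) = 4.975 (area = (32/2)·4.975²·sin(360°/32) = 77.26 mm²); Subtracting the remaining from the first: starting from the r=11.5 cylinder (412.81 mm²), the r=10.5 cylinder at (6, 4.5) partially overlaps it — only the 215.73 mm² overlap (of its 344.14 mm²) is removed, clipping the outline; the r=5 sphere at (-3, 6.5) partially overlaps it — only the 27.50 mm² overlap (of its 77.26 mm²) is removed, clipping the outline — area = 169.58 mm²; (whole slice rotated 20° about Z — lengths, areas and connectivity unchanged). At z = 13.12: the cylinder: section is a regular 32-gon, circumradius r=11.5 (area = (32/2)·11.500²·sin(360°/32) = 412.81 mm²); the r=10.5 cylinder at (6, 4.5) gives a regular 32-gon of circumradius 10.5 (constant along its height) (area = (32/2)·10.500²·sin(360°/32) = 344.14 mm²); the sphere at (-3, 6.5) is not intersected at this z (|z−center|=5.620 > r=5); Subtracting the remaining from the first: starting from the r=11.5 cylinder (412.81 mm²), the r=10.5 cylinder at (6, 4.5) partially overlaps it — only the 215.73 mm² overlap (of its 344.14 mm²) is removed, clipping the outline — area = 197.08 mm²; (whole slice rotated 20° about Z — lengths, areas and connectivity unchanged). Checking containment: at z = 13.12 the cross-section extends beyond the z = 8 cross-section by about 27.50 mm².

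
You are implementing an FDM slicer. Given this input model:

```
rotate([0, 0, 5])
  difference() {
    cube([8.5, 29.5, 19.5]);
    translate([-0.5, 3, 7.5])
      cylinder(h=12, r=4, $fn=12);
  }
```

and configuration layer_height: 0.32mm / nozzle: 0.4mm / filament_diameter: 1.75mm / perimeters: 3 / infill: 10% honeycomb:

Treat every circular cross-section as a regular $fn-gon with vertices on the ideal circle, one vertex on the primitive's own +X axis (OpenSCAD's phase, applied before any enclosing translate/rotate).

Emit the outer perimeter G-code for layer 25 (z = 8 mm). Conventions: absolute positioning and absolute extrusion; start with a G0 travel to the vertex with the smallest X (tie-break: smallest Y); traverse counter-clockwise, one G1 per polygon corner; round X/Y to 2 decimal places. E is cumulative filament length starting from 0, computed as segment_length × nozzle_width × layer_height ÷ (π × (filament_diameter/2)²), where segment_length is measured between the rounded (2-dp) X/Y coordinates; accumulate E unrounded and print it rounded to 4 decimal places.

G0 X-2.57 Y29.39 Z8.00
G1 X-0.60 Y6.84 E1.2046
G1 X0.93 Y6.57 E1.2873
G1 X2.52 Y5.24 E1.3976
G1 X3.23 Y3.29 E1.5080
G1 X2.87 Y1.25 E1.6183
G1 X1.96 Y0.17 E1.6934
G1 X8.47 Y0.74 E2.0412
G1 X5.90 Y30.13 E3.6112
G1 X-2.57 Y29.39 E4.0636

At z = 8 mm: the cube is present — its section is the full 8.5×29.5 rectangle; the cylinder at (-0.5, 3): section is a regular 12-gon, circumradius r=4; After the difference (first − rest): starting from the 8.5×29.5 cube, the r=4 cylinder at (-0.5, 3) partially overlaps it — only the 18.96 mm² overlap (of its 48.00 mm²) is removed, clipping the outline — 1 connected region; (whole slice rotated 5° about Z — lengths, areas and connectivity unchanged). The outline is a single polygon with 9 vertices. Extrusion per mm of travel: 0.4 × 0.32 / (π × 0.875²) = 0.053216. Accumulating E over each segment gives final E = 4.0636.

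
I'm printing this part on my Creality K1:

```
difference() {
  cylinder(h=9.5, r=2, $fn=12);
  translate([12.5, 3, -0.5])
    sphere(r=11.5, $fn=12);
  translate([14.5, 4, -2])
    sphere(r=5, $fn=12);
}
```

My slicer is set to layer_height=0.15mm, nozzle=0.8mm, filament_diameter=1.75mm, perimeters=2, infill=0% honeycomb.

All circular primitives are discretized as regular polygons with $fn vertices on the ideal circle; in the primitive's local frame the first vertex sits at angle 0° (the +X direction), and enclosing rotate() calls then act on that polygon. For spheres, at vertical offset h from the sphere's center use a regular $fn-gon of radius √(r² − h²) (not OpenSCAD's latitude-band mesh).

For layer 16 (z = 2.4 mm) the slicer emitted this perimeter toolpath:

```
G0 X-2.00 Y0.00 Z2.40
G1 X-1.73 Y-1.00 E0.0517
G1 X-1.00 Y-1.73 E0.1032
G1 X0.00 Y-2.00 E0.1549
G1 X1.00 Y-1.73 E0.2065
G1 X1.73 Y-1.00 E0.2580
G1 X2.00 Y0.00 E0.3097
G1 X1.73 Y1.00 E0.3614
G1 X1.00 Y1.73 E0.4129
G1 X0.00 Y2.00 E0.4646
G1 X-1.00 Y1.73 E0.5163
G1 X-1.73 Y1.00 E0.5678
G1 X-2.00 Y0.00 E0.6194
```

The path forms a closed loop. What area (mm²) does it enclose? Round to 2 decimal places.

11.99 mm²

Apply the shoelace formula to the sequence of (X, Y) vertices; enclosed area = 11.99 mm².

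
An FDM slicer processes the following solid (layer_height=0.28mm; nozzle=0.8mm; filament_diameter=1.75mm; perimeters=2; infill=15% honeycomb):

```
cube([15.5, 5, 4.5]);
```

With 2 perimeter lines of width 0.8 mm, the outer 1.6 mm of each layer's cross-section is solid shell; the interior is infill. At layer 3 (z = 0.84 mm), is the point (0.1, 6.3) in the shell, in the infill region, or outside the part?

At z = 0.84 mm: the 15.5×5 cube contributes its full rectangle. Overall, the cross-section is a single solid region. The nearest boundary edge runs (15.50, 5.00)→(0.00, 5.00); distance from the point to it = 1.30 mm. The point is not inside any of the regions above, so it lies outside the cross-section (1.30 mm from the nearest boundary).

outside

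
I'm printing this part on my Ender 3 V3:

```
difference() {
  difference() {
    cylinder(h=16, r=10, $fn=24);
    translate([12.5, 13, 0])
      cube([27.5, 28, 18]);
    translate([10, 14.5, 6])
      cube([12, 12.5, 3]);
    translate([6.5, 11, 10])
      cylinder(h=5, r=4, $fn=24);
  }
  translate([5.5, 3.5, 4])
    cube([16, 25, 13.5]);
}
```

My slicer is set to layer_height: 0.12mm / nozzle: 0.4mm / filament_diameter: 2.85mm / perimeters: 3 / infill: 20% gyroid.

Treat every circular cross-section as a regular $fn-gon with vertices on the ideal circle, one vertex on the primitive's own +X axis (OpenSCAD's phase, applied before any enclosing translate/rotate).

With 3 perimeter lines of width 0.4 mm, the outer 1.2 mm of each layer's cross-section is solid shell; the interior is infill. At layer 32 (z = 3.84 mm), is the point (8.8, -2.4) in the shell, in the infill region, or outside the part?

shell

At z = 3.84 mm: the r=10 cylinder gives a regular 24-gon of circumradius 10 (constant along its height); the cube at (12.5, 13) is present — its section is the full 27.5×28 rectangle; the cube at (10, 14.5) is absent (z outside [6, 9]); the cylinder at (6.5, 11) is absent (z outside [10, 15]); Subtracting the remaining from the first: starting from the r=10 cylinder, the 27.5×28 cube at (12.5, 13) misses the remaining region (no effect) — 1 connected region; the cube at (5.5, 3.5) is not intersected at this z (z outside [4, 17.5]); Subtracting the remaining from the first: none of the subtracted shapes is present at this height, so the result so far is unchanged — 1 connected region. Overall, the cross-section is a single solid region. The nearest boundary edge runs (9.66, -2.59)→(8.66, -5.00); distance from the point to it = 0.87 mm. The point is inside the cross-section, 0.87 mm from the nearest boundary — within the 1.2 mm shell band (3 × 0.4).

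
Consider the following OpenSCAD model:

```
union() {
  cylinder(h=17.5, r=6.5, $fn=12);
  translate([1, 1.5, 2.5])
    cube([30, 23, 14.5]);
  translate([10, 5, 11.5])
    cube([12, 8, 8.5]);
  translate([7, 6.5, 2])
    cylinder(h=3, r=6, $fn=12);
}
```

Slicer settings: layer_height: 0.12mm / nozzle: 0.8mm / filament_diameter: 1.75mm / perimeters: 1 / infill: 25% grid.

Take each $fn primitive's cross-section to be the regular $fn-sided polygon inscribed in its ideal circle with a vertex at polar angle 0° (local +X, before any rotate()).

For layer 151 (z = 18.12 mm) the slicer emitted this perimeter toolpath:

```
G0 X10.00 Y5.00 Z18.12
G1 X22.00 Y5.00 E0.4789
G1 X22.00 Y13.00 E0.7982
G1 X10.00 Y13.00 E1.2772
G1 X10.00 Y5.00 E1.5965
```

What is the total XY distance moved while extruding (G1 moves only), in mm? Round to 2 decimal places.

40.00 mm

Sum the Euclidean lengths of each G1 segment: total = 40.00 mm.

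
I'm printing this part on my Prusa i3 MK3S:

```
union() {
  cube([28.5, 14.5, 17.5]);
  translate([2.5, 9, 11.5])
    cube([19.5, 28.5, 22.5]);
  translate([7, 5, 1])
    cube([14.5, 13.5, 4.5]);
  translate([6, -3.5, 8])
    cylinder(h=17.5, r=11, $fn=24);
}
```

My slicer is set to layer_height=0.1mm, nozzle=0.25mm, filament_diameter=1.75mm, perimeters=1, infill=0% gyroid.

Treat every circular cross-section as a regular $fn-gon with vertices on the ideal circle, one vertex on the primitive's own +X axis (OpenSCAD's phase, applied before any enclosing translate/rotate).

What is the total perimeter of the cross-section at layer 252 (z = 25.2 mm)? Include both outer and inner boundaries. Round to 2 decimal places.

164.92 mm

At z = 25.2 mm: the cube does not reach this height (z outside [0, 17.5]); the 19.5×28.5 cube at (2.5, 9) contributes its full rectangle (perimeter 96.00 mm); the cube at (7, 5) is not intersected at this z (z outside [1, 5.5]); the cylinder at (6, -3.5): section is a regular 24-gon, circumradius r=11 (perimeter = 2·24·11.000·sin(180°/24) = 68.92 mm); Combining (union): the 2 present regions are separate (no shared area or edge), so areas and boundary lengths simply add and each stays a separate island — boundary = 164.92 mm. Overall, the cross-section has 2 separate islands. Total boundary length (outer) = 164.92 mm.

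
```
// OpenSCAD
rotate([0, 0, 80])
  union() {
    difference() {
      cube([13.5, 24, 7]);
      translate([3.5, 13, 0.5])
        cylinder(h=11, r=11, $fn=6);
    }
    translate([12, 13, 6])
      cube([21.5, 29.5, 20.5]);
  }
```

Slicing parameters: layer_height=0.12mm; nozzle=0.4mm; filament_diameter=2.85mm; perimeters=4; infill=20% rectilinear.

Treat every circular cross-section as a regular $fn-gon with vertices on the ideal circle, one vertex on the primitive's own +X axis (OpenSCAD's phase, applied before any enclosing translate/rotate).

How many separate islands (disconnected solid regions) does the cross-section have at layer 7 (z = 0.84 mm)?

At z = 0.84 mm: the cube is present — its section is the full 13.5×24 rectangle; the r=11 cylinder at (3.5, 13) gives a regular 6-gon of circumradius 11 (constant along its height); Taking the first minus the rest: starting from the 13.5×24 cube, the r=11 cylinder at (3.5, 13) partially overlaps it — only the 222.14 mm² overlap (of its 314.37 mm²) is removed, clipping the outline — 2 connected regions; the cube at (12, 13) does not reach this height (z outside [6, 26.5]); Combining (union): only the result so far is present, so the union is just that shape — 2 connected regions; (whole slice rotated 80° about Z — lengths, areas and connectivity unchanged). Overall, the cross-section has 2 separate islands. Island count = 2.

2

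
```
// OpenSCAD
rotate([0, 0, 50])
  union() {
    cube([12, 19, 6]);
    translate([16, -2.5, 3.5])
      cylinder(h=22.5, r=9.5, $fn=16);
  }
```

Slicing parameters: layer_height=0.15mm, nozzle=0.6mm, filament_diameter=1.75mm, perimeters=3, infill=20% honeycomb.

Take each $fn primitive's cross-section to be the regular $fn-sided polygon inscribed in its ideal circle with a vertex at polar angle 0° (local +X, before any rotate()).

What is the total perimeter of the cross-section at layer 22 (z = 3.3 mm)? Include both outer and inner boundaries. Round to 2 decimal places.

At z = 3.3 mm: the 12×19 cube contributes its full rectangle (perimeter 62.00 mm); the cylinder at (16, -2.5) is absent (z outside [3.5, 26]); Taking the union: only the 12×19 cube is present, so the union is just that shape — boundary = 62.00 mm; (whole slice rotated 50° about Z — lengths, areas and connectivity unchanged). Overall, the cross-section is a single solid region. Total boundary length (outer) = 62.00 mm.

62.00 mm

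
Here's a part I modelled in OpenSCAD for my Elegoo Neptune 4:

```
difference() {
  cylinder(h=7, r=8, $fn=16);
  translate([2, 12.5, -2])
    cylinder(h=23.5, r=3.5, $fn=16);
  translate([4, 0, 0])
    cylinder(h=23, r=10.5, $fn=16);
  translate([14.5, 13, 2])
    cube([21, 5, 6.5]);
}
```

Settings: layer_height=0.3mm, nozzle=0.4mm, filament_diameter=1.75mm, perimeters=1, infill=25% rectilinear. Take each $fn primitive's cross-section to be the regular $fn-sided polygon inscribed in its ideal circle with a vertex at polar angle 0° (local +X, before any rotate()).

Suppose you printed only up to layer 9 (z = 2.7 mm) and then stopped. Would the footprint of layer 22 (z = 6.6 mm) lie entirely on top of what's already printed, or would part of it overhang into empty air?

entirely on top

Compare the two slices. At z = 2.7: the r=8 cylinder contributes a regular 16-gon of circumradius 8 (area = (16/2)·8.000²·sin(360°/16) = 195.93 mm²); the cylinder at (2, 12.5): section is a regular 16-gon, circumradius r=3.5 (area = (16/2)·3.500²·sin(360°/16) = 37.50 mm²); the r=10.5 cylinder at (4, 0) contributes a regular 16-gon of circumradius 10.5 (area = (16/2)·10.500²·sin(360°/16) = 337.53 mm²); the cube at (14.5, 13) is present — its section is the full 21×5 rectangle (area 105.00 mm²); Subtracting the remaining from the first: starting from the r=8 cylinder (195.93 mm²), the r=3.5 cylinder at (2, 12.5) misses the remaining region (no effect); the r=10.5 cylinder at (4, 0) partially overlaps it — only the 179.53 mm² overlap (of its 337.53 mm²) is removed, clipping the outline; the 21×5 cube at (14.5, 13) misses the remaining region (no effect) — area = 16.40 mm². At z = 6.6: the cylinder: section is a regular 16-gon, circumradius r=8 (area = (16/2)·8.000²·sin(360°/16) = 195.93 mm²); the cylinder at (2, 12.5): section is a regular 16-gon, circumradius r=3.5 (area = (16/2)·3.500²·sin(360°/16) = 37.50 mm²); the cylinder at (4, 0): section is a regular 16-gon, circumradius r=10.5 (area = (16/2)·10.500²·sin(360°/16) = 337.53 mm²); the cube at (14.5, 13) (footprint 21×5) is included at this height (area 105.00 mm²); Taking the first minus the rest: starting from the r=8 cylinder (195.93 mm²), the r=3.5 cylinder at (2, 12.5) misses the remaining region (no effect); the r=10.5 cylinder at (4, 0) partially overlaps it — only the 179.53 mm² overlap (of its 337.53 mm²) is removed, clipping the outline; the 21×5 cube at (14.5, 13) misses the remaining region (no effect) — area = 16.40 mm². Checking containment: the cross-section at z = 6.6 is a subset of the cross-section at z = 2.7.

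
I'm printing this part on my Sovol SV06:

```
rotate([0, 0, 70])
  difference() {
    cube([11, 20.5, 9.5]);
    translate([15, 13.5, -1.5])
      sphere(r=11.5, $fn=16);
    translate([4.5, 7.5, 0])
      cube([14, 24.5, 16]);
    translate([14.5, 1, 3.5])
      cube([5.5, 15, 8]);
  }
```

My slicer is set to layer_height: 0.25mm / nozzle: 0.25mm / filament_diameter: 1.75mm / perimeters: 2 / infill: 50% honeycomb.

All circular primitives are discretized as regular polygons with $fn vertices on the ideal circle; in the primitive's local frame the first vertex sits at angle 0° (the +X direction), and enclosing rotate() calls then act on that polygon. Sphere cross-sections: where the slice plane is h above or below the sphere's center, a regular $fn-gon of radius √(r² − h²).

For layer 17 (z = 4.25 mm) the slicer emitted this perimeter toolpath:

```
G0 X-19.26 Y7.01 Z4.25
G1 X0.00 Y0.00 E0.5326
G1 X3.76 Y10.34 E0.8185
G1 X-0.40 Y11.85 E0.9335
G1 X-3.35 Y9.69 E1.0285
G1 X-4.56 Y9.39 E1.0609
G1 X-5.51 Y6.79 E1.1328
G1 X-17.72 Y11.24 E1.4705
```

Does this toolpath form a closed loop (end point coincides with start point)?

Start point (G0): (-19.26, 7.01). End point (last G1): the path does not return to the start — open.

no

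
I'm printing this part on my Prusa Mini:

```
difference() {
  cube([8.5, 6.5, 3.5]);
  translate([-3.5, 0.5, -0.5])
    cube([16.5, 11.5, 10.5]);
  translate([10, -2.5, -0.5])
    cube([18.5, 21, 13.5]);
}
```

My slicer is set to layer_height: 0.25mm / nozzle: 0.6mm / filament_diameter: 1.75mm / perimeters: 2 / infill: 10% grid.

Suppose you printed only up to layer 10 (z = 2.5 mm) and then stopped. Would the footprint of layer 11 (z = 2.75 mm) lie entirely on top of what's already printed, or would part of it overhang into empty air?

entirely on top

Compare the two slices. At z = 2.5: the cube (footprint 8.5×6.5) is included at this height (area 55.25 mm²); the 16.5×11.5 cube at (-3.5, 0.5) contributes its full rectangle (area 189.75 mm²); the cube at (10, -2.5) (footprint 18.5×21) is included at this height (area 388.50 mm²); Taking the first minus the rest: starting from the 8.5×6.5 cube (55.25 mm²), the 16.5×11.5 cube at (-3.5, 0.5) partially overlaps it — only the 51.00 mm² overlap (of its 189.75 mm²) is removed, clipping the outline; the 18.5×21 cube at (10, -2.5) misses the remaining region (no effect) — area = 4.25 mm². At z = 2.75: the 8.5×6.5 cube contributes its full rectangle (area 55.25 mm²); the 16.5×11.5 cube at (-3.5, 0.5) contributes its full rectangle (area 189.75 mm²); the cube at (10, -2.5) is present — its section is the full 18.5×21 rectangle (area 388.50 mm²); After the difference (first − rest): starting from the 8.5×6.5 cube (55.25 mm²), the 16.5×11.5 cube at (-3.5, 0.5) partially overlaps it — only the 51.00 mm² overlap (of its 189.75 mm²) is removed, clipping the outline; the 18.5×21 cube at (10, -2.5) misses the remaining region (no effect) — area = 4.25 mm². Checking containment: the cross-section at z = 2.75 is a subset of the cross-section at z = 2.5.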